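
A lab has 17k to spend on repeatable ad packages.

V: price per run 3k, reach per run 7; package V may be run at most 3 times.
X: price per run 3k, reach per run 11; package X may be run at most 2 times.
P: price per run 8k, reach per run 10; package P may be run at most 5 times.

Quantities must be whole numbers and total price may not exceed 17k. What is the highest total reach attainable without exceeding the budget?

43

This is a bounded integer knapsack.
X has the best ratio (11/3); taking only X gives at most 2×11 = 22 (stopped by the supply cap of 2).
Mixing does better — 3×V and 2×X: price 15 ≤ 17, reach 3·7 + 2·11 = 43.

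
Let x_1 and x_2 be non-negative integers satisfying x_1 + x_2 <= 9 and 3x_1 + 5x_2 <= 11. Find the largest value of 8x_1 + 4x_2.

24

Relaxing integrality, the LP optimum is 29.33 at (x_1,x_2) = (3.67, 0), which is not an integer point.
(x_1,x_2)=(3,0) is feasible, giving 24.
(x_1,x_2)=(2,1) is feasible, giving 20.
(x_1,x_2)=(2,0) is feasible, giving 16.
The best lattice point is (3,0), giving 24.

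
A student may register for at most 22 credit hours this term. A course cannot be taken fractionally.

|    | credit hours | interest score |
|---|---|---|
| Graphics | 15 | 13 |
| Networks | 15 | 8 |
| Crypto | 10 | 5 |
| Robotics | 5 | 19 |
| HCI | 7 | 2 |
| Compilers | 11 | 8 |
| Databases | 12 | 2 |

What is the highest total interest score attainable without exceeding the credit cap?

Allowing fractional choices, the relaxed optimum would be about 33.5, but courses are indivisible.
Networks + Robotics: credit hours 15 + 5 = 20 ≤ 22, interest score 8 + 19 = 27.
Graphics + Robotics: credit hours 15 + 5 = 20 ≤ 22, interest score 13 + 19 = 32.
Robotics + Compilers: credit hours 5 + 11 = 16 ≤ 22, interest score 19 + 8 = 27.
Best is Graphics and Robotics with total interest score 32.

32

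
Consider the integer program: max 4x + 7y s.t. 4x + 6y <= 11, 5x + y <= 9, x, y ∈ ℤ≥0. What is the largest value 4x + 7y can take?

11

Relaxing integrality, the LP optimum is 12.83 at (x,y) = (0, 1.83), which is not an integer point.
(x,y)=(1,1): 4·1+6·1=10≤11, 5·1+1·1=6≤9, objective 11.
(x,y)=(0,1): 4·0+6·1=6≤11, 5·0+1·1=1≤9, objective 7.
(x,y)=(1,0): 4·1+6·0=4≤11, 5·1+1·0=5≤9, objective 4.
Maximum is 11 at (x,y)=(1,1).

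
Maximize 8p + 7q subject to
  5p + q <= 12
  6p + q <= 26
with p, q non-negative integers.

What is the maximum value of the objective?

(p,q)=(0,12): 5·0+1·12=12≤12, 6·0+1·12=12≤26, objective 84.
(p,q)=(0,11): 5·0+1·11=11≤12, 6·0+1·11=11≤26, objective 77.
The best lattice point is (0,12), giving 84.

84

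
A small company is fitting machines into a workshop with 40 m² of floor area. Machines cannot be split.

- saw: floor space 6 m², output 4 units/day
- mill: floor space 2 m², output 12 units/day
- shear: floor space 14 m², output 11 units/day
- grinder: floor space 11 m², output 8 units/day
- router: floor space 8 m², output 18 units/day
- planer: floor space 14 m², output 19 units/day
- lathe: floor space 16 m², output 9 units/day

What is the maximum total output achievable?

60

Take mill, shear, router, and planer: floor space 2 + 14 + 8 + 14 = 38 ≤ 40, output 12 + 11 + 18 + 19 = 60.
No other feasible combination does better.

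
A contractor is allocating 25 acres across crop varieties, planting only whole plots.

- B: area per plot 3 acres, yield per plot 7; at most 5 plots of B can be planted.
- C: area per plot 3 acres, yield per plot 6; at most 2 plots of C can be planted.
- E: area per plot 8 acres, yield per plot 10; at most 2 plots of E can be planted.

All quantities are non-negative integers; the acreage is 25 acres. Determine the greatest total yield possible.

47

This is a bounded integer knapsack.
B has the best ratio (7/3); taking only B gives at most 5×7 = 35 (stopped by the supply cap of 5).
Mixing does better — 5×B and 2×C: area 21 ≤ 25, yield 5·7 + 2·6 = 47.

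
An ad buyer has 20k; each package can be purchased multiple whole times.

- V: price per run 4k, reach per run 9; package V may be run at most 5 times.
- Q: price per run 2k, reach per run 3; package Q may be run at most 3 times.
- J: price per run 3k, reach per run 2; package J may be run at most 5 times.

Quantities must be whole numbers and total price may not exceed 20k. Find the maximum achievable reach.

45

4×V and 2×Q: price 20 ≤ 20, reach 4·9 + 2·3 = 42.
5×V: price 20 ≤ 20, reach 5·9 = 45.
Best is 45.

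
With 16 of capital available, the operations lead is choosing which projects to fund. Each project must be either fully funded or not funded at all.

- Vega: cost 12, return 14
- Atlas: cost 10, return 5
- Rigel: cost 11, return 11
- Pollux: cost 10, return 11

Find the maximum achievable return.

14

Allowing fractional choices, the relaxed optimum would be about 18.4, but projects are indivisible.
Vega: cost 12 ≤ 16, return 14.
Pollux: cost 10 ≤ 16, return 11.
Best is Vega with total return 14.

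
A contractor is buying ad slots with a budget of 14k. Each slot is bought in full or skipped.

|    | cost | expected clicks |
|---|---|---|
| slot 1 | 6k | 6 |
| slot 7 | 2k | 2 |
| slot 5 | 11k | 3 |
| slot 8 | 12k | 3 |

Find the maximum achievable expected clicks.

Take slot 1 and slot 7: cost 6 + 2 = 8 ≤ 14, expected clicks 6 + 2 = 8.
No other feasible combination does better.

8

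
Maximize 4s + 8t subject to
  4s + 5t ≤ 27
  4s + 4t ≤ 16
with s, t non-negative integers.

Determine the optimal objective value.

(s,t)=(0,4): 4·0+5·4=20≤27, 4·0+4·4=16≤16, objective 32.
(s,t)=(1,3): 4·1+5·3=19≤27, 4·1+4·3=16≤16, objective 28.
No feasible integer point exceeds 32.

32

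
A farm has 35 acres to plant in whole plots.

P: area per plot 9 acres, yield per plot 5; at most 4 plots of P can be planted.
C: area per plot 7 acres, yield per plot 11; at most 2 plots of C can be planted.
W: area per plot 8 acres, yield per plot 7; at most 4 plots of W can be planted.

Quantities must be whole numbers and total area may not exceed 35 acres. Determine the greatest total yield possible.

This is a bounded integer knapsack.
1×P, 2×C, and 1×W: area 31 ≤ 35, yield 1·5 + 2·11 + 1·7 = 34.
2×C and 2×W: area 30 ≤ 35, yield 2·11 + 2·7 = 36.
Best is 36.

36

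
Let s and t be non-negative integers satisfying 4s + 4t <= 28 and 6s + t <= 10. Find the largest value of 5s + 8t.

56

(s,t)=(0,7): 4·0+4·7=28≤28, 6·0+1·7=7≤10, objective 56.
(s,t)=(0,6): 4·0+4·6=24≤28, 6·0+1·6=6≤10, objective 48.
The best lattice point is (0,7), giving 56.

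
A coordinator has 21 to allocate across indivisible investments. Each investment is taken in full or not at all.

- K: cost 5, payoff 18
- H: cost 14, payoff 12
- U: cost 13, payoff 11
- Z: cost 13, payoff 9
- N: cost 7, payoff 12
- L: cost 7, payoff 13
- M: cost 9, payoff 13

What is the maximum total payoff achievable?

Take K, L, and M: cost 5 + 7 + 9 = 21 ≤ 21, payoff 18 + 13 + 13 = 44.
No other feasible combination does better.

44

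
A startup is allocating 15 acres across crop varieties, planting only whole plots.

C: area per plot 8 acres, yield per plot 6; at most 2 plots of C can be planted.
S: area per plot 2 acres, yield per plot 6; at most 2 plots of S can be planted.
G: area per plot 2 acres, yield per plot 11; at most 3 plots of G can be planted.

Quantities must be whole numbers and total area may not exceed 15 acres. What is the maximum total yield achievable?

45

2×S and 3×G: area 10 ≤ 15, yield 2·6 + 3·11 = 45.
1×S and 3×G: area 8 ≤ 15, yield 1·6 + 3·11 = 39.
Best is 45.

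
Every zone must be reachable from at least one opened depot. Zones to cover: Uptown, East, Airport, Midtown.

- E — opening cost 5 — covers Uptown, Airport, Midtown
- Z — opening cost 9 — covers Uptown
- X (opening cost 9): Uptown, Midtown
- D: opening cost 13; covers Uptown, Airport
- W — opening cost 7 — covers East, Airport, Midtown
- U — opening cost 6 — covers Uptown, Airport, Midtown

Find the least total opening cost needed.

12

Choose E and W: together they cover Uptown, East, Airport, Midtown — every zone.
Total opening cost: 5 + 7 = 12.
No cover costs less than 12.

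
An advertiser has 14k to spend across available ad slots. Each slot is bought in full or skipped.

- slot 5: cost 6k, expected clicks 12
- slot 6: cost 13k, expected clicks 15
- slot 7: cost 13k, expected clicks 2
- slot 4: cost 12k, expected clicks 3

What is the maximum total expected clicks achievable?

15

Allowing fractional choices, the relaxed optimum would be about 21.2, but ad slots are indivisible.
slot 5: cost 6 ≤ 14, expected clicks 12.
slot 6: cost 13 ≤ 14, expected clicks 15.
slot 4: cost 12 ≤ 14, expected clicks 3.
Best is slot 6 with total expected clicks 15.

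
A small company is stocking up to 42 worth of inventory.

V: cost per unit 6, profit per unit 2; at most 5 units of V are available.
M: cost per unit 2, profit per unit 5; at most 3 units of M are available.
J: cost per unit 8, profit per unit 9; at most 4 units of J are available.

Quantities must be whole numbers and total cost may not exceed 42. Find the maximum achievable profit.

3×M and 4×J: cost 38 ≤ 42, profit 3·5 + 4·9 = 51.
1×V, 2×M, and 4×J: cost 42 ≤ 42, profit 1·2 + 2·5 + 4·9 = 48.
Best is 51.

51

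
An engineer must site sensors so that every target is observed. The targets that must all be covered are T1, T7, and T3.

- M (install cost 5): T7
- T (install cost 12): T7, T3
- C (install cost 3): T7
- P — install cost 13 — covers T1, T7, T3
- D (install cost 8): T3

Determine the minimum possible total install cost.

13

The greedy cost-per-new-target heuristic would pick C and P for 16, but a cheaper cover exists.
P alone covers T1, T7, T3 — every target.
Total install cost: 13.
No cover costs less than 13.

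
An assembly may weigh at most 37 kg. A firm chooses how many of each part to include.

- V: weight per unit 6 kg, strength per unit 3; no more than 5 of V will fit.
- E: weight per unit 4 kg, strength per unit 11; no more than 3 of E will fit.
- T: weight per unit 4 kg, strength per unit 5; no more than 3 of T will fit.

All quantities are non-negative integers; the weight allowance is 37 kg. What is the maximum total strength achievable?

54

E has the best ratio (11/4); taking only E gives at most 3×11 = 33 (stopped by the supply cap of 3).
Mixing does better — 2×V, 3×E, and 3×T: weight 36 ≤ 37, strength 2·3 + 3·11 + 3·5 = 54.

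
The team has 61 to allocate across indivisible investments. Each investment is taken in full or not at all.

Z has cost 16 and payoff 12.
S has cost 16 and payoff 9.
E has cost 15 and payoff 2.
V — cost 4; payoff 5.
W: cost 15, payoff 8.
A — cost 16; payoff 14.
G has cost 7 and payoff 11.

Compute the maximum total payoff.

S + V + W + A + G: cost 16 + 4 + 15 + 16 + 7 = 58 ≤ 61, payoff 9 + 5 + 8 + 14 + 11 = 47.
Z + V + W + A + G: cost 16 + 4 + 15 + 16 + 7 = 58 ≤ 61, payoff 12 + 5 + 8 + 14 + 11 = 50.
Z + S + V + A + G: cost 16 + 16 + 4 + 16 + 7 = 59 ≤ 61, payoff 12 + 9 + 5 + 14 + 11 = 51.
Best is Z, S, V, A, and G with total payoff 51.

51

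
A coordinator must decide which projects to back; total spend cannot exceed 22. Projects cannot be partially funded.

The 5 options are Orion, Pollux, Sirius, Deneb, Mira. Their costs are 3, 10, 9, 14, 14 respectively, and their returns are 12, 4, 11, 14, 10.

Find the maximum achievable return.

This is a 0-1 knapsack instance.
Orion + Pollux + Sirius: cost 3 + 10 + 9 = 22 ≤ 22, return 12 + 4 + 11 = 27.
Orion + Sirius: cost 3 + 9 = 12 ≤ 22, return 12 + 11 = 23.
Orion + Deneb: cost 3 + 14 = 17 ≤ 22, return 12 + 14 = 26.
Best is Orion, Pollux, and Sirius with total return 27.

27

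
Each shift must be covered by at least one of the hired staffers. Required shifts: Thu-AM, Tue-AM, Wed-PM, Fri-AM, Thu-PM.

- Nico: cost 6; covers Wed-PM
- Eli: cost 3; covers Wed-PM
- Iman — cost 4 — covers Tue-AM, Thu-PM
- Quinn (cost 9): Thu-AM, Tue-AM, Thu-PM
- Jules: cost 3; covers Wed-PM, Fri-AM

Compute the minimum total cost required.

12

The greedy cost-per-new-shift heuristic would pick Jules, Iman, and Quinn for 16, but a cheaper cover exists.
Choose Quinn and Jules: together they cover Thu-AM, Tue-AM, Wed-PM, Fri-AM, Thu-PM — every shift.
Total cost: 9 + 3 = 12.
No cover costs less than 12.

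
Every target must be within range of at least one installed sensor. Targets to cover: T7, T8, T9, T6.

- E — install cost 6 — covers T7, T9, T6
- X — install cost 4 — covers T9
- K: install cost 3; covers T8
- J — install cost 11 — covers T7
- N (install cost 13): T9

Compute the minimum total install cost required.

9

Choose E and K: together they cover T7, T8, T9, T6 — every target.
Total install cost: 6 + 3 = 9.
No cover costs less than 9.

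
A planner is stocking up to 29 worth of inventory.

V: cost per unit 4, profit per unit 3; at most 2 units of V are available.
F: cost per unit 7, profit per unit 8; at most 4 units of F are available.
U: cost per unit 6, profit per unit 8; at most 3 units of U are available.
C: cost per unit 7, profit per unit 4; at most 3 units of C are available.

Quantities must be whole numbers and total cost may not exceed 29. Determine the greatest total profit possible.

35

This is a bounded integer knapsack.
1×V, 1×F, and 3×U: cost 29 ≤ 29, profit 1·3 + 1·8 + 3·8 = 35.
1×F and 3×U: cost 25 ≤ 29, profit 1·8 + 3·8 = 32.
Best is 35.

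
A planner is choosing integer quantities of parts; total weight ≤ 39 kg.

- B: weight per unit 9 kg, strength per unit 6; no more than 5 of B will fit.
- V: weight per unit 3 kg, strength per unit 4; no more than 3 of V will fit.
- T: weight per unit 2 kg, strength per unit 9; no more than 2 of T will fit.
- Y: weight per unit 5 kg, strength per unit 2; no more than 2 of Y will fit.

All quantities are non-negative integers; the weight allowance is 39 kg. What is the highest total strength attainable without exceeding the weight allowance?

44

This is a bounded integer knapsack.
T has the best ratio (9/2); taking only T gives at most 2×9 = 18 (stopped by the supply cap of 2).
Mixing does better — 2×B, 3×V, 2×T, and 1×Y: weight 36 ≤ 39, strength 2·6 + 3·4 + 2·9 + 1·2 = 44.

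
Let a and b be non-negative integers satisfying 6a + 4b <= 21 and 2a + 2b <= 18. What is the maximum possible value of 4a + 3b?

(a,b)=(0,5): 6·0+4·5=20≤21, 2·0+2·5=10≤18, objective 15.
(a,b)=(0,4): 6·0+4·4=16≤21, 2·0+2·4=8≤18, objective 12.
No feasible integer point exceeds 15.

15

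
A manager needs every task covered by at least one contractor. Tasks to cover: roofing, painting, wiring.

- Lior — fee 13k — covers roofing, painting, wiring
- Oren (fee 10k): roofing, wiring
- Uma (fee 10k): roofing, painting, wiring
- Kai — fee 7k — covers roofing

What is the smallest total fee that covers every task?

10

Uma alone covers roofing, painting, wiring — every task.
Total fee: 10.
No cover costs less than 10.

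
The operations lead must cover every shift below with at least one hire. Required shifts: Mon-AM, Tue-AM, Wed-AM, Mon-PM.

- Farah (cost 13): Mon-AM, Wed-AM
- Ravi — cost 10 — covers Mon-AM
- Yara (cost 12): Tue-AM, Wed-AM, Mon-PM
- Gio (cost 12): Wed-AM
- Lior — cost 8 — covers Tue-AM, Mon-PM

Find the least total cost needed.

21

The greedy cost-per-new-shift heuristic would pick Yara and Ravi for 22, but a cheaper cover exists.
Choose Farah and Lior: together they cover Mon-AM, Tue-AM, Wed-AM, Mon-PM — every shift.
Total cost: 13 + 8 = 21.
No cover costs less than 21.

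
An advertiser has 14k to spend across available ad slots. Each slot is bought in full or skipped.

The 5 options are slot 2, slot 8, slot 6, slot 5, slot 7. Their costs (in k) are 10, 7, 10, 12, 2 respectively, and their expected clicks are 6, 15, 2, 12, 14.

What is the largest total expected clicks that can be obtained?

Allowing fractional choices, the relaxed optimum would be about 34.0, but ad slots are indivisible.
slot 5 + slot 7: cost 12 + 2 = 14 ≤ 14, expected clicks 12 + 14 = 26.
slot 2 + slot 7: cost 10 + 2 = 12 ≤ 14, expected clicks 6 + 14 = 20.
slot 8 + slot 7: cost 7 + 2 = 9 ≤ 14, expected clicks 15 + 14 = 29.
Best is slot 8 and slot 7 with total expected clicks 29.

29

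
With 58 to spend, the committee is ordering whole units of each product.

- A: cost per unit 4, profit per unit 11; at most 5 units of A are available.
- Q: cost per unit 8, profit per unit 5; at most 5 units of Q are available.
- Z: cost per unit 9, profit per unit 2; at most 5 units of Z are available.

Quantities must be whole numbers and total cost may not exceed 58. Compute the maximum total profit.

5×A, 3×Q, and 1×Z: cost 53 ≤ 58, profit 5·11 + 3·5 + 1·2 = 72.
5×A and 4×Q: cost 52 ≤ 58, profit 5·11 + 4·5 = 75.
Best is 75.

75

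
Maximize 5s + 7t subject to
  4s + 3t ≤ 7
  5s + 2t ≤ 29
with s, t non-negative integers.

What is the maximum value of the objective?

(s,t)=(0,2): 4·0+3·2=6≤7, 5·0+2·2=4≤29, objective 14.
(s,t)=(1,1): 4·1+3·1=7≤7, 5·1+2·1=7≤29, objective 12.
(s,t)=(0,1): 4·0+3·1=3≤7, 5·0+2·1=2≤29, objective 7.
The best lattice point is (0,2), giving 14.

14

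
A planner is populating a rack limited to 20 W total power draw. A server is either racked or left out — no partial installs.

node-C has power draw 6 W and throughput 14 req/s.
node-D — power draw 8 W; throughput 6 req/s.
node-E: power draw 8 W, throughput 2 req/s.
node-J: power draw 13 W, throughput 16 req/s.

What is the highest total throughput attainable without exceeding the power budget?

30

Treat it as a binary knapsack problem.
node-C + node-D: power draw 6 + 8 = 14 ≤ 20, throughput 14 + 6 = 20.
node-C + node-J: power draw 6 + 13 = 19 ≤ 20, throughput 14 + 16 = 30.
node-J: power draw 13 ≤ 20, throughput 16.
Best is node-C and node-J with total throughput 30.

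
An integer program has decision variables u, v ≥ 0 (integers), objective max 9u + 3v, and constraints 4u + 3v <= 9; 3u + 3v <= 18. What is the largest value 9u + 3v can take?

18

Relaxing integrality, the LP optimum is 20.25 at (u,v) = (2.25, 0), which is not an integer point.
(u,v)=(2,0): 4·2+3·0=8≤9, 3·2+3·0=6≤18, objective 18.
(u,v)=(1,1): 4·1+3·1=7≤9, 3·1+3·1=6≤18, objective 12.
(u,v)=(1,0): 4·1+3·0=4≤9, 3·1+3·0=3≤18, objective 9.
Maximum is 18 at (u,v)=(2,0).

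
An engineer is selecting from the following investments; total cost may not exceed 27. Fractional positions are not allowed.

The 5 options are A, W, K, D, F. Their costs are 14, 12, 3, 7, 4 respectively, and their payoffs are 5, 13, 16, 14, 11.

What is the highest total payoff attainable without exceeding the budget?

54

W + K + D: cost 12 + 3 + 7 = 22 ≤ 27, payoff 13 + 16 + 14 = 43.
W + K + D + F: cost 12 + 3 + 7 + 4 = 26 ≤ 27, payoff 13 + 16 + 14 + 11 = 54.
Best is W, K, D, and F with total payoff 54.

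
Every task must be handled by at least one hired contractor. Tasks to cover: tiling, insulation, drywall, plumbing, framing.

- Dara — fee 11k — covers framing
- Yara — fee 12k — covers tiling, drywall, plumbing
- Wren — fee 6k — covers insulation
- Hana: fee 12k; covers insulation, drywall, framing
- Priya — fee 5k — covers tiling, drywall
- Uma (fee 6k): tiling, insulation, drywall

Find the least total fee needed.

The greedy cost-per-new-task heuristic would pick Uma, Dara, and Yara for 29, but a cheaper cover exists.
Choose Yara and Hana: together they cover tiling, insulation, drywall, plumbing, framing — every task.
Total fee: 12 + 12 = 24.
No cover costs less than 24.

24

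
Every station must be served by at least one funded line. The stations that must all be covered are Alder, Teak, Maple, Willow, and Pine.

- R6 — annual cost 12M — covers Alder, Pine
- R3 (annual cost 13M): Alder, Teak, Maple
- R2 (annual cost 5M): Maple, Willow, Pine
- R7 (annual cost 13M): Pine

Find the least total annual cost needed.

Choose R3 and R2: together they cover Alder, Teak, Maple, Willow, Pine — every station.
Total annual cost: 13 + 5 = 18.
No cover costs less than 18.

18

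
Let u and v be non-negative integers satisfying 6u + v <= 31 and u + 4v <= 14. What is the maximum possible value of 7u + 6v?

Relaxing integrality, the LP optimum is 47.30 at (u,v) = (4.78, 2.3), which is not an integer point.
(u,v)=(5,1): 6·5+1·1=31≤31, 1·5+4·1=9≤14, objective 41.
(u,v)=(4,2): 6·4+1·2=26≤31, 1·4+4·2=12≤14, objective 40.
(u,v)=(5,0): 6·5+1·0=30≤31, 1·5+4·0=5≤14, objective 35.
Maximum is 41 at (u,v)=(5,1).

41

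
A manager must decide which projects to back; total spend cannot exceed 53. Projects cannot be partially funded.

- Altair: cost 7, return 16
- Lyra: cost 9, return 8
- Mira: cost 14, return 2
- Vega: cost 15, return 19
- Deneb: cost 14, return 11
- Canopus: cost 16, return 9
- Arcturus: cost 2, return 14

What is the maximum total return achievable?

68

Treat it as a binary knapsack problem.
Take Altair, Lyra, Vega, Deneb, and Arcturus: cost 7 + 9 + 15 + 14 + 2 = 47 ≤ 53, return 16 + 8 + 19 + 11 + 14 = 68.
No other feasible combination does better.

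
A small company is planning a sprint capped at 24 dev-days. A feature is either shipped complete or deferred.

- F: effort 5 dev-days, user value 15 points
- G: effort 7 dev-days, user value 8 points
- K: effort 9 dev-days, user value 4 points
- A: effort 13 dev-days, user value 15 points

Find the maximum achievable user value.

Allowing fractional choices, the relaxed optimum would be about 36.9, but features are indivisible.
F + A: effort 5 + 13 = 18 ≤ 24, user value 15 + 15 = 30.
F + G: effort 5 + 7 = 12 ≤ 24, user value 15 + 8 = 23.
F + G + K: effort 5 + 7 + 9 = 21 ≤ 24, user value 15 + 8 + 4 = 27.
Best is F and A with total user value 30.

30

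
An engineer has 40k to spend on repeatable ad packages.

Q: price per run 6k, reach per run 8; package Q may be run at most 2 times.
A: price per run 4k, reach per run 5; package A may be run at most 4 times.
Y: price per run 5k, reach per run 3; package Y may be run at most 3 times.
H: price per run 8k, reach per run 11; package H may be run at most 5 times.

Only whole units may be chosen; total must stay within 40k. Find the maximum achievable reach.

55

2×A and 4×H: price 40 ≤ 40, reach 2·5 + 4·11 = 54.
5×H: price 40 ≤ 40, reach 5·11 = 55.
Best is 55.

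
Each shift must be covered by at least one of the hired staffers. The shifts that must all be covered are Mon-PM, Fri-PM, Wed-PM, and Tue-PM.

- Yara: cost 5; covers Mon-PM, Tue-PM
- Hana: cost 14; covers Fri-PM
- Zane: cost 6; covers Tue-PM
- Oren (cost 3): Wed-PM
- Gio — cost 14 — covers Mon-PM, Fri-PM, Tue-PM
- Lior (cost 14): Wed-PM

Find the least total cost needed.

17

The greedy cost-per-new-shift heuristic would pick Yara, Oren, and Hana for 22, but a cheaper cover exists.
Choose Oren and Gio: together they cover Mon-PM, Fri-PM, Wed-PM, Tue-PM — every shift.
Total cost: 3 + 14 = 17.
No cover costs less than 17.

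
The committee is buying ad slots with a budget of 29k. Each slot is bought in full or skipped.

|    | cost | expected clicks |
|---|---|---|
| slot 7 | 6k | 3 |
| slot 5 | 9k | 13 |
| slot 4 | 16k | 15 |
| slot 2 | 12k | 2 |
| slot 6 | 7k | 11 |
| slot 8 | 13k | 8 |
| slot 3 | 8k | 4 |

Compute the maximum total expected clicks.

This is an integer program with binary decision variables.
Take slot 5, slot 6, and slot 8: cost 9 + 7 + 13 = 29 ≤ 29, expected clicks 13 + 11 + 8 = 32.
No other feasible combination does better.

32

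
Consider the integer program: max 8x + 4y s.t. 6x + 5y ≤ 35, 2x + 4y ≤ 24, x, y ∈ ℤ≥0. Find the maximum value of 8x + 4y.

44

Relaxing integrality, the LP optimum is 46.67 at (x,y) = (5.83, 0), which is not an integer point.
(x,y)=(5,1): 6·5+5·1=35≤35, 2·5+4·1=14≤24, objective 44.
(x,y)=(4,2): 6·4+5·2=34≤35, 2·4+4·2=16≤24, objective 40.
(x,y)=(5,0): 6·5+5·0=30≤35, 2·5+4·0=10≤24, objective 40.
Maximum is 44 at (x,y)=(5,1).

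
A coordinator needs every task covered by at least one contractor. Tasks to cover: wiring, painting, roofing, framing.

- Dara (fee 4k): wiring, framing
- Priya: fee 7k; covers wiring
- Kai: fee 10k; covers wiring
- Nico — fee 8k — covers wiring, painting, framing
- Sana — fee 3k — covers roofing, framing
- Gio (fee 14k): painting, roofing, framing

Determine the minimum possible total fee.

This is an integer covering problem.
Choose Nico and Sana: together they cover wiring, painting, roofing, framing — every task.
Total fee: 8 + 3 = 11.

11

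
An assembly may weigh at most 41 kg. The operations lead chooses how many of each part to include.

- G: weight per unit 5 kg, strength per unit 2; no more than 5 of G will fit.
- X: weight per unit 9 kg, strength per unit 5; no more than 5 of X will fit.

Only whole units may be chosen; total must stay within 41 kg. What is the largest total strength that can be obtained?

22

This is a bounded integer knapsack.
1×G and 4×X: weight 41 ≤ 41, strength 1·2 + 4·5 = 22.
4×X: weight 36 ≤ 41, strength 4·5 = 20.
Best is 22.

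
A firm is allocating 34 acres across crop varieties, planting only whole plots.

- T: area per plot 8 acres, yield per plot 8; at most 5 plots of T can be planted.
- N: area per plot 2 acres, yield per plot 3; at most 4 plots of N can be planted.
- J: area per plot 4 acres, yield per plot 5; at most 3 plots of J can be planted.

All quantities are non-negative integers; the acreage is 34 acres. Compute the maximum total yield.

N has the best ratio (3/2); taking only N gives at most 4×3 = 12 (stopped by the supply cap of 4).
Mixing does better — 2×T, 3×N, and 3×J: area 34 ≤ 34, yield 2·8 + 3·3 + 3·5 = 40.

40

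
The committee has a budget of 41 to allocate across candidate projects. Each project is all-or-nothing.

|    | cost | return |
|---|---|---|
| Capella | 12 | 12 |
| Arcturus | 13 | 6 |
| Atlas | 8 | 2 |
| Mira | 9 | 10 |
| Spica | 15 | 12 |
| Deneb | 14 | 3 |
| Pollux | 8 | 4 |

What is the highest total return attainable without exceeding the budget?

34

Allowing fractional choices, the relaxed optimum would be about 36.5, but projects are indivisible.
Capella + Arcturus + Spica: cost 12 + 13 + 15 = 40 ≤ 41, return 12 + 6 + 12 = 30.
Capella + Mira + Spica: cost 12 + 9 + 15 = 36 ≤ 41, return 12 + 10 + 12 = 34.
Best is Capella, Mira, and Spica with total return 34.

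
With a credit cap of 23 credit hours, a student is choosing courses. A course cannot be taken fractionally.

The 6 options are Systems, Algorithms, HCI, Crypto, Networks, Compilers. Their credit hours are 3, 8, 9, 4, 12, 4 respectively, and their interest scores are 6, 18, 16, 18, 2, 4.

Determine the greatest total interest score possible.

Algorithms + HCI + Crypto: credit hours 8 + 9 + 4 = 21 ≤ 23, interest score 18 + 16 + 18 = 52.
Systems + Algorithms + Crypto + Compilers: credit hours 3 + 8 + 4 + 4 = 19 ≤ 23, interest score 6 + 18 + 18 + 4 = 46.
Systems + HCI + Crypto + Compilers: credit hours 3 + 9 + 4 + 4 = 20 ≤ 23, interest score 6 + 16 + 18 + 4 = 44.
Best is Algorithms, HCI, and Crypto with total interest score 52.

52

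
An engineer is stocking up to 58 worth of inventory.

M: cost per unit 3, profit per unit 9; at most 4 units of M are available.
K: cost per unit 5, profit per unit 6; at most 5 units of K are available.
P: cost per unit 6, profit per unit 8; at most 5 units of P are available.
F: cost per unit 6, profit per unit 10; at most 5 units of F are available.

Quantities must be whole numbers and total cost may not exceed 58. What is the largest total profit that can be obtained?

This is a bounded integer knapsack.
M has the best ratio (9/3); taking only M gives at most 4×9 = 36 (stopped by the supply cap of 4).
Mixing does better — 4×M, 2×K, 1×P, and 5×F: cost 58 ≤ 58, profit 4·9 + 2·6 + 1·8 + 5·10 = 106.

106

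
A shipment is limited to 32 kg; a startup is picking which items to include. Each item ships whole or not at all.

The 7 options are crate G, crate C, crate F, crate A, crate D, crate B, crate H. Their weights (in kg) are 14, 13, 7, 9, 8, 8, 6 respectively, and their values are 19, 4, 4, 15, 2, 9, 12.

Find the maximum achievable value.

46

This is an integer program with binary decision variables.
Allowing fractional choices, the relaxed optimum would be about 49.4, but items are indivisible.
crate G + crate B + crate H: weight 14 + 8 + 6 = 28 ≤ 32, value 19 + 9 + 12 = 40.
crate G + crate A + crate H: weight 14 + 9 + 6 = 29 ≤ 32, value 19 + 15 + 12 = 46.
crate G + crate A + crate B: weight 14 + 9 + 8 = 31 ≤ 32, value 19 + 15 + 9 = 43.
Best is crate G, crate A, and crate H with total value 46.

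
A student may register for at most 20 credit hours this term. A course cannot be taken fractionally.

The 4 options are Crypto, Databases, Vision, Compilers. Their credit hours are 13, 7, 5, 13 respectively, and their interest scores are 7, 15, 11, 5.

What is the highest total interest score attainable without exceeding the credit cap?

26

Databases + Vision: credit hours 7 + 5 = 12 ≤ 20, interest score 15 + 11 = 26.
Databases + Compilers: credit hours 7 + 13 = 20 ≤ 20, interest score 15 + 5 = 20.
Crypto + Databases: credit hours 13 + 7 = 20 ≤ 20, interest score 7 + 15 = 22.
Best is Databases and Vision with total interest score 26.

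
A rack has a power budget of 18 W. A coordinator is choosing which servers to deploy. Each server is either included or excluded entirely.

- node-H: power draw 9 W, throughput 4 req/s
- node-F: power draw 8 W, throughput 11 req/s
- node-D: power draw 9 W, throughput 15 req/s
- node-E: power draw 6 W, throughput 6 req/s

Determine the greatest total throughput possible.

Take node-F and node-D: power draw 8 + 9 = 17 ≤ 18, throughput 11 + 15 = 26.
No other feasible combination does better.

26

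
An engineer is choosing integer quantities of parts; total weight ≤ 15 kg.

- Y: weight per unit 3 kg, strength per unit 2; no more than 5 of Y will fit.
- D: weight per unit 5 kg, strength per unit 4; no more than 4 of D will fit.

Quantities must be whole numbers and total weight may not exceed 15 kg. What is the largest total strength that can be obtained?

This is a bounded integer knapsack.
D has the best ratio (4/5); taking only D gives at most 3×4 = 12 (stopped by the weight limit).
Optimal: 3×D: weight 15 ≤ 15, strength 3·4 = 12.

12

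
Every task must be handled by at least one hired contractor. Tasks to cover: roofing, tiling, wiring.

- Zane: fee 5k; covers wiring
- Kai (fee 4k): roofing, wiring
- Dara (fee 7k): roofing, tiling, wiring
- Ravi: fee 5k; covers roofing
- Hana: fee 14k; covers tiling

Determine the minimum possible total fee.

7

This is an integer covering problem.
The greedy cost-per-new-task heuristic would pick Kai and Dara for 11, but a cheaper cover exists.
Dara alone covers roofing, tiling, wiring — every task.
Total fee: 7.
No cover costs less than 7.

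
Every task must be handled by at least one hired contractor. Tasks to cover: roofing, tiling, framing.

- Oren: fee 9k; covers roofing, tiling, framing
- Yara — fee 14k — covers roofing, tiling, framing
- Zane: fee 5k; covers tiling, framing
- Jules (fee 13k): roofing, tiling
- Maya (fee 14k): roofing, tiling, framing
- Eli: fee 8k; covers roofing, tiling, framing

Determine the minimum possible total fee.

This is a weighted set-cover instance.
The greedy cost-per-new-task heuristic would pick Zane and Eli for 13, but a cheaper cover exists.
Eli alone covers roofing, tiling, framing — every task.
Total fee: 8.
No cover costs less than 8.

8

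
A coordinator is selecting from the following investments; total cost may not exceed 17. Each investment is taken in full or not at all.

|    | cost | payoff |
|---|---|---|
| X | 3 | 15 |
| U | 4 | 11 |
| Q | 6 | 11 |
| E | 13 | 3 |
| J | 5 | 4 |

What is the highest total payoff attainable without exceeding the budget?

37

This is a 0-1 knapsack instance.
X + Q + J: cost 3 + 6 + 5 = 14 ≤ 17, payoff 15 + 11 + 4 = 30.
X + U + J: cost 3 + 4 + 5 = 12 ≤ 17, payoff 15 + 11 + 4 = 30.
X + U + Q: cost 3 + 4 + 6 = 13 ≤ 17, payoff 15 + 11 + 11 = 37.
Best is X, U, and Q with total payoff 37.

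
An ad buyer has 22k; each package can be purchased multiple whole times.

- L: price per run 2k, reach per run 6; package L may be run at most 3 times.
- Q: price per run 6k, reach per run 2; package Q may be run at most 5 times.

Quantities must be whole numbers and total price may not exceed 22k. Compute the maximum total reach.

22

3×L and 2×Q: price 18 ≤ 22, reach 3·6 + 2·2 = 22.
3×L and 1×Q: price 12 ≤ 22, reach 3·6 + 1·2 = 20.
Best is 22.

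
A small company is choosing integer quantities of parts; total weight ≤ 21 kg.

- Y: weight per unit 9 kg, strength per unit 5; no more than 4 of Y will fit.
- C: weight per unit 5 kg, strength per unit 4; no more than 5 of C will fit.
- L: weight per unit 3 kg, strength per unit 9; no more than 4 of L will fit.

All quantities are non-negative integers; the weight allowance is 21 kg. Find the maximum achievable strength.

41

This is a bounded integer knapsack.
L has the best ratio (9/3); taking only L gives at most 4×9 = 36 (stopped by the supply cap of 4).
Mixing does better — 1×Y and 4×L: weight 21 ≤ 21, strength 1·5 + 4·9 = 41.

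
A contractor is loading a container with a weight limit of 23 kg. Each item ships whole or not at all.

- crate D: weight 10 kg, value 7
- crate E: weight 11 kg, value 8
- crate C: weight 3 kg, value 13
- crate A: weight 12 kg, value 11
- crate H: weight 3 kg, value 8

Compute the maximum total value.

Take crate C, crate A, and crate H: weight 3 + 12 + 3 = 18 ≤ 23, value 13 + 11 + 8 = 32.
No other feasible combination does better.

32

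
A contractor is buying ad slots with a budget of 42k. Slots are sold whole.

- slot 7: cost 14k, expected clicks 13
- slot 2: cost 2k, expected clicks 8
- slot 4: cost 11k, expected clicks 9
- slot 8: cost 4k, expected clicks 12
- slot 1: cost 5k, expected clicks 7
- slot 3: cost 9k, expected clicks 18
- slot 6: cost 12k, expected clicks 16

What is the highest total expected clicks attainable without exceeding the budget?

Take slot 7, slot 2, slot 8, slot 3, and slot 6: cost 14 + 2 + 4 + 9 + 12 = 41 ≤ 42, expected clicks 13 + 8 + 12 + 18 + 16 = 67.
No other feasible combination does better.

67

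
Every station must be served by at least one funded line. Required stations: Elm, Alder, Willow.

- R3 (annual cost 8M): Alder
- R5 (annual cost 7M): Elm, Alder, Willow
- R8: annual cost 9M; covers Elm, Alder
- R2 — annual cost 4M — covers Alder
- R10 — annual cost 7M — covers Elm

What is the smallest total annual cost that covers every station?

7

This is a weighted set-cover instance.
R5 alone covers Elm, Alder, Willow — every station.
Total annual cost: 7.
No cover costs less than 7.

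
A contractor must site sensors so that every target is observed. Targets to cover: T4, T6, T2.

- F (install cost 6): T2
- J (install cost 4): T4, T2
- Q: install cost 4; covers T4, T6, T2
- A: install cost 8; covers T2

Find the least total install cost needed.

Q alone covers T4, T6, T2 — every target.
Total install cost: 4.
No cover costs less than 4.

4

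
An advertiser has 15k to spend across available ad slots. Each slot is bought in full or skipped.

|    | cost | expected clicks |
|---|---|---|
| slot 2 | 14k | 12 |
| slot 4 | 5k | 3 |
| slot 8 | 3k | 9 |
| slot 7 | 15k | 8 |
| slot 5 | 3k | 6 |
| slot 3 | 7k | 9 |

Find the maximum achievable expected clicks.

24

Allowing fractional choices, the relaxed optimum would be about 25.7, but ad slots are indivisible.
slot 8 + slot 3: cost 3 + 7 = 10 ≤ 15, expected clicks 9 + 9 = 18.
slot 8 + slot 5 + slot 3: cost 3 + 3 + 7 = 13 ≤ 15, expected clicks 9 + 6 + 9 = 24.
slot 4 + slot 8 + slot 3: cost 5 + 3 + 7 = 15 ≤ 15, expected clicks 3 + 9 + 9 = 21.
Best is slot 8, slot 5, and slot 3 with total expected clicks 24.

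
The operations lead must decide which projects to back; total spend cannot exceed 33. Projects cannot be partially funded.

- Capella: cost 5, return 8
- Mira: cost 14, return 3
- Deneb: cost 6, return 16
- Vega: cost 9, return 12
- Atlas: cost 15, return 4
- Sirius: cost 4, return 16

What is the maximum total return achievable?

Allowing fractional choices, the relaxed optimum would be about 54.4, but projects are indivisible.
Mira + Deneb + Vega + Sirius: cost 14 + 6 + 9 + 4 = 33 ≤ 33, return 3 + 16 + 12 + 16 = 47.
Deneb + Vega + Sirius: cost 6 + 9 + 4 = 19 ≤ 33, return 16 + 12 + 16 = 44.
Capella + Deneb + Vega + Sirius: cost 5 + 6 + 9 + 4 = 24 ≤ 33, return 8 + 16 + 12 + 16 = 52.
Best is Capella, Deneb, Vega, and Sirius with total return 52.

52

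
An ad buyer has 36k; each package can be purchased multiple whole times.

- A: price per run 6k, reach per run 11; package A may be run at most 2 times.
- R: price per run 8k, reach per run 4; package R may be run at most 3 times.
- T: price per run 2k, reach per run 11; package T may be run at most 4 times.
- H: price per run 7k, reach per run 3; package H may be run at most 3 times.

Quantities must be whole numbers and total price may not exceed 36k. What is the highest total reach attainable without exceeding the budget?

74

This is a bounded integer knapsack.
T has the best ratio (11/2); taking only T gives at most 4×11 = 44 (stopped by the supply cap of 4).
Mixing does better — 2×A, 2×R, and 4×T: price 36 ≤ 36, reach 2·11 + 2·4 + 4·11 = 74.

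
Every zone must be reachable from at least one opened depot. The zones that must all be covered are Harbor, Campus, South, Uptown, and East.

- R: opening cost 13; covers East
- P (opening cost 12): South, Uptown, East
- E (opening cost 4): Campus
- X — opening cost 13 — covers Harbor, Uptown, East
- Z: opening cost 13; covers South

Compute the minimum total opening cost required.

Choose P, E, and X: together they cover Harbor, Campus, South, Uptown, East — every zone.
Total opening cost: 12 + 4 + 13 = 29.
No cover costs less than 29.

29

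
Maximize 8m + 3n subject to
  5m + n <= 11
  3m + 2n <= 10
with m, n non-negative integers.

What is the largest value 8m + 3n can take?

19

(m,n)=(2,1): 5·2+1·1=11≤11, 3·2+2·1=8≤10, objective 19.
(m,n)=(1,3): 5·1+1·3=8≤11, 3·1+2·3=9≤10, objective 17.
(m,n)=(2,0): 5·2+1·0=10≤11, 3·2+2·0=6≤10, objective 16.
The best lattice point is (2,1), giving 19.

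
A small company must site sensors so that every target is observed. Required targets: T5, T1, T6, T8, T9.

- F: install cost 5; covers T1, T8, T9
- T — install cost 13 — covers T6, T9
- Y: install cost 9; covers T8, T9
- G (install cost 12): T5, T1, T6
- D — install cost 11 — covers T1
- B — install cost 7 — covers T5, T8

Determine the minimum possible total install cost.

This is a weighted set-cover instance.
Choose F and G: together they cover T5, T1, T6, T8, T9 — every target.
Total install cost: 5 + 12 = 17.
No cover costs less than 17.

17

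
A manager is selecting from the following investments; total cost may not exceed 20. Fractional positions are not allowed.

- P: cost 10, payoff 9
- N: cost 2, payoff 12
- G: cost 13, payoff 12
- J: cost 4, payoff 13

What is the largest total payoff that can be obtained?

Allowing fractional choices, the relaxed optimum would be about 37.9, but investments are indivisible.
N + G + J: cost 2 + 13 + 4 = 19 ≤ 20, payoff 12 + 12 + 13 = 37.
P + N + J: cost 10 + 2 + 4 = 16 ≤ 20, payoff 9 + 12 + 13 = 34.
Best is N, G, and J with total payoff 37.

37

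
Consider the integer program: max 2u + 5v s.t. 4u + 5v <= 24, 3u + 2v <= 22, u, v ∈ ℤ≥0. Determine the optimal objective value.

The continuous relaxation peaks at (0, 4.8) with value 24.00; rounding to a feasible lattice point costs some objective.
(u,v)=(1,4): 4·1+5·4=24≤24, 3·1+2·4=11≤22, objective 22.
(u,v)=(0,4): 4·0+5·4=20≤24, 3·0+2·4=8≤22, objective 20.
(u,v)=(2,3): 4·2+5·3=23≤24, 3·2+2·3=12≤22, objective 19.
Maximum is 22 at (u,v)=(1,4).

22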